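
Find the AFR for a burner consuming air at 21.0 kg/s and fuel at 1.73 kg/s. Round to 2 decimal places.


AFR = m_air / m_fuel
AFR = 21.0 / 1.73 = 12.14


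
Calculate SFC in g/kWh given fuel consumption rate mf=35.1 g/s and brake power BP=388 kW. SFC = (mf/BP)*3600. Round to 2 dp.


SFC = (mf / BP) * 3600
Rate = 35.1 / 388 = 0.090464 g/(s*kW)
SFC = 0.090464 * 3600 = 325.67 g/kWh


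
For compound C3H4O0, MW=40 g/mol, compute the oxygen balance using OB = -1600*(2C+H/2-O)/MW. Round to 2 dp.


OB = -1600 * (2C + H/2 - O) / MW
Inner = 2*3 + 4/2 - 0 = 8.00
OB = -1600 * 8.00 / 40 = -320.00%


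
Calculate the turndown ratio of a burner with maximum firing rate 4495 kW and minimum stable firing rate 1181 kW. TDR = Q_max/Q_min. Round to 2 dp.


TDR = Q_max / Q_min
TDR = 4495 / 1181 = 3.81


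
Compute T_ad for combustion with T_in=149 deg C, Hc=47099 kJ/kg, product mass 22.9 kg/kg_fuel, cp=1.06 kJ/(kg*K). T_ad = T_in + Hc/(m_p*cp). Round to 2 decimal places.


T_ad = T_in + Hc / (m_p * cp)
Denominator = 22.9 * 1.06 = 24.2740
Temperature rise = 47099 / 24.2740 = 1940.31 K
T_ad = 149 + 1940.31 = 2089.31 deg C


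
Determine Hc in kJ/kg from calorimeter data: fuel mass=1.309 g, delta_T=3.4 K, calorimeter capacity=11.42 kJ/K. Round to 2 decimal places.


Hc = C_cal * delta_T / m_fuel
Q_released = 11.42 * 3.4 = 38.8280 kJ
m_fuel = 1.309 g = 1.309/1000 kg = 0.001309 kg
Hc = 38.8280 / 0.001309 = 29662.34 kJ/kg


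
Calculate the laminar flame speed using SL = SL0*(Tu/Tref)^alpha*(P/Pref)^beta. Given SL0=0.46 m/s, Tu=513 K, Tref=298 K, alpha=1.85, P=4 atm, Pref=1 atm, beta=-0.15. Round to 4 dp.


SL = SL0 * (Tu/Tref)^alpha * (P/Pref)^beta
T ratio = 513/298 = 1.72147651
(T ratio)^alpha = 1.72147651^1.85 = 2.731600
(P/Pref)^beta = 4^(-0.15) = 0.812252
SL = 0.46 * 2.731600 * 0.812252 = 1.0206 m/s


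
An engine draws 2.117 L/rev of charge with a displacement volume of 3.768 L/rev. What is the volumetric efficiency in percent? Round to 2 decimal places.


eta_v = (V_actual / V_disp) * 100
Ratio = 2.117 / 3.768 = 0.5618
eta_v = 0.5618 * 100 = 56.18%


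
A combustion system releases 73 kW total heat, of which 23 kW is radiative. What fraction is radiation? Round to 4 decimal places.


f_rad = Q_rad / Q_total
f_rad = 23 / 73 = 0.3151


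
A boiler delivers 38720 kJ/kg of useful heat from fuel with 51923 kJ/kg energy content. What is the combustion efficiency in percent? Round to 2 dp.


Efficiency = (Q_useful / Q_fuel) * 100
Efficiency = (38720 / 51923) * 100
Efficiency = 0.7457 * 100 = 74.57%


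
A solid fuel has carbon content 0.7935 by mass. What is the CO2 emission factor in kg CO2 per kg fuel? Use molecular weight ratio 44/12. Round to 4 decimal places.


EF = C_frac * (M_CO2 / M_C)
EF = 0.7935 * (44/12)
EF = 0.7935 * 3.666667 = 2.9095 kg_CO2/kg_fuel


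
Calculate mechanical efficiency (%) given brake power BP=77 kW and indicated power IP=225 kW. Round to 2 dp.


eta_mech = (BP / IP) * 100
Ratio = 77 / 225 = 0.3422
eta_mech = 0.3422 * 100 = 34.22%


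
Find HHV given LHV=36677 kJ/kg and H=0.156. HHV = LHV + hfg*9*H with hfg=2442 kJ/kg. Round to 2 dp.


HHV = LHV + hfg * 9 * H
Water addition = 2442 * 9 * 0.156 = 3428.568 kJ/kg
HHV = 36677 + 3428.568 = 40105.57 kJ/kg


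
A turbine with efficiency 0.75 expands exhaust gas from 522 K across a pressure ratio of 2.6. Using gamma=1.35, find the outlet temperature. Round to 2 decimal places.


T_out = T_in * (1 - eta * (1 - PR^(-(gamma-1)/gamma)))
Exponent = -(1.35-1)/1.35 = -0.25925926
PR^exp = 2.6^(-0.25925926) = 0.78057442
Factor = 1 - 0.75*(1 - 0.78057442) = 0.83543082
T_out = 522 * 0.83543082 = 436.09 K


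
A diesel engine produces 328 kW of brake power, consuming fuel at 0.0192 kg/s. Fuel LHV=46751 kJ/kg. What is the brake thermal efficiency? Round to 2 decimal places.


eta_BTE = (BP / (mf * LHV)) * 100
Denominator = 0.0192 * 46751 = 897.6192 kW
eta_BTE = (328 / 897.6192) * 100 = 36.54%


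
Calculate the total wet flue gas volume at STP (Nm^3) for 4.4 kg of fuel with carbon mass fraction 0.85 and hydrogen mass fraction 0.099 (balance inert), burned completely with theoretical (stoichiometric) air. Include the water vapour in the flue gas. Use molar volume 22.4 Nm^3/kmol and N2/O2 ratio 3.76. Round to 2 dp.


Per kg fuel: CO2 = (C/12 kmol)*22.4 = (0.85/12)*22.4 = 1.58667 Nm^3
Per kg fuel: H2O = (H/2 kmol)*22.4 = (0.099/2)*22.4 = 1.10880 Nm^3
O2 needed per kg fuel = C/12 + H/4 = 0.85/12 + 0.099/4 = 0.09558333 kmol
Per kg fuel: N2 = O2*3.76*22.4 = 0.09558333*3.76*22.4 = 8.05041 Nm^3
Total per kg = 1.58667 + 1.10880 + 8.05041 = 10.74588 Nm^3
Total = 10.74588 * 4.4 = 47.28 Nm^3


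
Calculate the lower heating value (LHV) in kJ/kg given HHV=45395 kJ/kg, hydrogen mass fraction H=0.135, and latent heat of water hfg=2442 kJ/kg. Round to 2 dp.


LHV = HHV - hfg * 9 * H
Water correction = 2442 * 9 * 0.135 = 2967.030 kJ/kg
LHV = 45395 - 2967.030 = 42427.97 kJ/kg


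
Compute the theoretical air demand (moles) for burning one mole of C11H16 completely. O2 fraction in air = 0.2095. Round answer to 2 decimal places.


Balanced combustion: C11H16 + 15 O2 -> 11 CO2 + 8 H2O
O2 needed = C + H/4 = 11 + 16/4 = 15.00 moles
Air moles = O2 / 0.2095 = 15.00 / 0.2095 = 71.60 moles air


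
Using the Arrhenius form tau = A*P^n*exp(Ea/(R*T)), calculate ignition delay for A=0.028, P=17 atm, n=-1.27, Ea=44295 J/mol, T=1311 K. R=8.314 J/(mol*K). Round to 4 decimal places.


tau = A * P^n * exp(Ea/(R*T))
P^n = 17^(-1.27) = 0.02737347
Ea/(R*T) = 44295/(8.314*1311) = 4.063890
exp(Ea/(R*T)) = 58.200298
tau = 0.028 * 0.02737347 * 58.200298 = 0.0446 ms


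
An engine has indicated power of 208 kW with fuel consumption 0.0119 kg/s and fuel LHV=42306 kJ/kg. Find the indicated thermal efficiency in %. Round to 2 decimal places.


eta_ith = (IP / (mf * LHV)) * 100
Denominator = 0.0119 * 42306 = 503.4414 kW
eta_ith = (208 / 503.4414) * 100 = 41.32%


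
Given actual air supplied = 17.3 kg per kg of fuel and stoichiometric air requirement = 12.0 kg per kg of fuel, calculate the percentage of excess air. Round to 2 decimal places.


Excess air = actual - stoichiometric = 17.3 - 12.0 = 5.30 kg/kg fuel
Excess air % = (excess / stoich) * 100 = (5.30 / 12.0) * 100 = 44.17%


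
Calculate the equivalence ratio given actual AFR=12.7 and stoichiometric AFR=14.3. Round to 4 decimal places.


phi = AFR_stoich / AFR_actual
phi = 14.3 / 12.7 = 1.1260


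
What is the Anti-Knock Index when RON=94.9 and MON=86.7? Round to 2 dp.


AKI = (RON + MON) / 2
AKI = (94.9 + 86.7) / 2
AKI = 181.6 / 2 = 90.80


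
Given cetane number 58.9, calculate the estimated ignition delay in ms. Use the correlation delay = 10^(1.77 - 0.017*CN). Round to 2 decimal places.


delay = 10^(1.77 - 0.017*CN)
Exponent = 1.77 - 0.017*58.9 = 0.7687
delay = 10^0.7687 = 5.87 ms


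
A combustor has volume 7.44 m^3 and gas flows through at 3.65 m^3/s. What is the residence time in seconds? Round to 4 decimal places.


tau = V / Q_flow
tau = 7.44 / 3.65 = 2.0384 s


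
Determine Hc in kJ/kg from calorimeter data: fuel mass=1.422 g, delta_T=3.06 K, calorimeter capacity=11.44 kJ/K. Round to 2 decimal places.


Hc = C_cal * delta_T / m_fuel
Q_released = 11.44 * 3.06 = 35.0064 kJ
m_fuel = 1.422 g = 1.422/1000 kg = 0.001422 kg
Hc = 35.0064 / 0.001422 = 24617.72 kJ/kg


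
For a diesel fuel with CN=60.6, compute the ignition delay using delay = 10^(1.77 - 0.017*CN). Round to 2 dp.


delay = 10^(1.77 - 0.017*CN)
Exponent = 1.77 - 0.017*60.6 = 0.7398
delay = 10^0.7398 = 5.49 ms


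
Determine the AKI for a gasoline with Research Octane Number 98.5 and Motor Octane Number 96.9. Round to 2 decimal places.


AKI = (RON + MON) / 2
AKI = (98.5 + 96.9) / 2
AKI = 195.4 / 2 = 97.70


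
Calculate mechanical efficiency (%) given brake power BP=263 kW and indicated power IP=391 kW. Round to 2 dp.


eta_mech = (BP / IP) * 100
Ratio = 263 / 391 = 0.6726
eta_mech = 0.6726 * 100 = 67.26%


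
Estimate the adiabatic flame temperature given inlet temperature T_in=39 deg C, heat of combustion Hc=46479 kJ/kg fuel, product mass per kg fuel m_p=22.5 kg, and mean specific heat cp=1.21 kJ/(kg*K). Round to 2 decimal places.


T_ad = T_in + Hc / (m_p * cp)
Denominator = 22.5 * 1.21 = 27.2250
Temperature rise = 46479 / 27.2250 = 1707.22 K
T_ad = 39 + 1707.22 = 1746.22 deg C


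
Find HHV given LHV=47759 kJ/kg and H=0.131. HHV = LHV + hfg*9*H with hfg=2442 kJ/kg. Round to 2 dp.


HHV = LHV + hfg * 9 * H
Water addition = 2442 * 9 * 0.131 = 2879.118 kJ/kg
HHV = 47759 + 2879.118 = 50638.12 kJ/kg


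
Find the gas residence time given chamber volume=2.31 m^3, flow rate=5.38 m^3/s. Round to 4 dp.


tau = V / Q_flow
tau = 2.31 / 5.38 = 0.4294 s


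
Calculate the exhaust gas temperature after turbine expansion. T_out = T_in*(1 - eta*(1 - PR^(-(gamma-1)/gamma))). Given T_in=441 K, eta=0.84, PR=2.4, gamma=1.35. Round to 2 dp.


T_out = T_in * (1 - eta * (1 - PR^(-(gamma-1)/gamma)))
Exponent = -(1.35-1)/1.35 = -0.25925926
PR^exp = 2.4^(-0.25925926) = 0.79694200
Factor = 1 - 0.84*(1 - 0.79694200) = 0.82943128
T_out = 441 * 0.82943128 = 365.78 K


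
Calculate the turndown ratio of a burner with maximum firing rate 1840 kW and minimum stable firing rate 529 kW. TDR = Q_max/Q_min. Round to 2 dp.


TDR = Q_max / Q_min
TDR = 1840 / 529 = 3.48


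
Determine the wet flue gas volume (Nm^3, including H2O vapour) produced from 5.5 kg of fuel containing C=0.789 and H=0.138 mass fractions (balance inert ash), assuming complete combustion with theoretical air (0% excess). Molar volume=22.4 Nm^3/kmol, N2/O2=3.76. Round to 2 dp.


Per kg fuel: CO2 = (C/12 kmol)*22.4 = (0.789/12)*22.4 = 1.47280 Nm^3
Per kg fuel: H2O = (H/2 kmol)*22.4 = (0.138/2)*22.4 = 1.54560 Nm^3
O2 needed per kg fuel = C/12 + H/4 = 0.789/12 + 0.138/4 = 0.10025000 kmol
Per kg fuel: N2 = O2*3.76*22.4 = 0.10025000*3.76*22.4 = 8.44346 Nm^3
Total per kg = 1.47280 + 1.54560 + 8.44346 = 11.46186 Nm^3
Total = 11.46186 * 5.5 = 63.04 Nm^3


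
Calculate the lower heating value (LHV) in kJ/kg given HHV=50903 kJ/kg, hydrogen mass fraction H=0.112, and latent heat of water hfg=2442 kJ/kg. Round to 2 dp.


LHV = HHV - hfg * 9 * H
Water correction = 2442 * 9 * 0.112 = 2461.536 kJ/kg
LHV = 50903 - 2461.536 = 48441.46 kJ/kg


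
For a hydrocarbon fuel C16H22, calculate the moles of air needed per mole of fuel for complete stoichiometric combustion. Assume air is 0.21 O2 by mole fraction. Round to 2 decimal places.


Balanced combustion: C16H22 + 21.5 O2 -> 16 CO2 + 11 H2O
O2 needed = C + H/4 = 16 + 22/4 = 21.50 moles
Air moles = O2 / 0.21 = 21.50 / 0.21 = 102.38 moles air


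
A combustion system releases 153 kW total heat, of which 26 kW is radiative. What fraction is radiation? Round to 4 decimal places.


f_rad = Q_rad / Q_total
f_rad = 26 / 153 = 0.1699


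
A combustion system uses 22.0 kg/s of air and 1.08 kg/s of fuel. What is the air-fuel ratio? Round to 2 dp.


AFR = m_air / m_fuel
AFR = 22.0 / 1.08 = 20.37


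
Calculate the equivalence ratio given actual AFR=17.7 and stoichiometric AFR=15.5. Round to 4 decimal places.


phi = AFR_stoich / AFR_actual
phi = 15.5 / 17.7 = 0.8757


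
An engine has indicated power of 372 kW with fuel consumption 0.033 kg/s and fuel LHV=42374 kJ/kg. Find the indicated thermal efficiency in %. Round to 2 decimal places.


eta_ith = (IP / (mf * LHV)) * 100
Denominator = 0.033 * 42374 = 1398.3420 kW
eta_ith = (372 / 1398.3420) * 100 = 26.60%


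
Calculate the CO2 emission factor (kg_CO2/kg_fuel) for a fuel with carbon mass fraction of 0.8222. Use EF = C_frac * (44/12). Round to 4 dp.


EF = C_frac * (M_CO2 / M_C)
EF = 0.8222 * (44/12)
EF = 0.8222 * 3.666667 = 3.0147 kg_CO2/kg_fuel


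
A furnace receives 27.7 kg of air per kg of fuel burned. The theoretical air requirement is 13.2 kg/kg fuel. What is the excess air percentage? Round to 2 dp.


Excess air = actual - stoichiometric = 27.7 - 13.2 = 14.50 kg/kg fuel
Excess air % = (excess / stoich) * 100 = (14.50 / 13.2) * 100 = 109.85%


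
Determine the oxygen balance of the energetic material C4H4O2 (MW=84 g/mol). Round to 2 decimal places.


OB = -1600 * (2C + H/2 - O) / MW
Inner = 2*4 + 4/2 - 2 = 8.00
OB = -1600 * 8.00 / 84 = -152.38%


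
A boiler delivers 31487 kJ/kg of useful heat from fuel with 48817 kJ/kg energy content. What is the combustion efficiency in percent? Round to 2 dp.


Efficiency = (Q_useful / Q_fuel) * 100
Efficiency = (31487 / 48817) * 100
Efficiency = 0.6450 * 100 = 64.50%


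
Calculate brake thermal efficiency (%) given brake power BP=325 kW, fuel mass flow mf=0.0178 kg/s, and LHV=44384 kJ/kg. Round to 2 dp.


eta_BTE = (BP / (mf * LHV)) * 100
Denominator = 0.0178 * 44384 = 790.0352 kW
eta_BTE = (325 / 790.0352) * 100 = 41.14%


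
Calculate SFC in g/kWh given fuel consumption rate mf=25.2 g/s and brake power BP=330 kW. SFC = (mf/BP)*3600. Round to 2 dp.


SFC = (mf / BP) * 3600
Rate = 25.2 / 330 = 0.076364 g/(s*kW)
SFC = 0.076364 * 3600 = 274.91 g/kWh


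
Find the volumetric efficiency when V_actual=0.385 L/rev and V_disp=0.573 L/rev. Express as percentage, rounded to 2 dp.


eta_v = (V_actual / V_disp) * 100
Ratio = 0.385 / 0.573 = 0.6719
eta_v = 0.6719 * 100 = 67.19%


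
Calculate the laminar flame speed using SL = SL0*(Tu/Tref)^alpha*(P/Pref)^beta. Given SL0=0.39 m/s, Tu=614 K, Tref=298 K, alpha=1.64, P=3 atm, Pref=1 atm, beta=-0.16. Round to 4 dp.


SL = SL0 * (Tu/Tref)^alpha * (P/Pref)^beta
T ratio = 614/298 = 2.06040268
(T ratio)^alpha = 2.06040268^1.64 = 3.272514
(P/Pref)^beta = 3^(-0.16) = 0.838804
SL = 0.39 * 3.272514 * 0.838804 = 1.0705 m/s


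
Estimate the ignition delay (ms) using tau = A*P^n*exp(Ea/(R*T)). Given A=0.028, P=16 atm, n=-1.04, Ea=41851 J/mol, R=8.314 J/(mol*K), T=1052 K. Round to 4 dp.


tau = A * P^n * exp(Ea/(R*T))
P^n = 16^(-1.04) = 0.05593907
Ea/(R*T) = 41851/(8.314*1052) = 4.784979
exp(Ea/(R*T)) = 119.698907
tau = 0.028 * 0.05593907 * 119.698907 = 0.1875 ms


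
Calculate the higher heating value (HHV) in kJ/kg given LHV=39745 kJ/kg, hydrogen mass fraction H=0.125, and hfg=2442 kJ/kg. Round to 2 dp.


HHV = LHV + hfg * 9 * H
Water addition = 2442 * 9 * 0.125 = 2747.250 kJ/kg
HHV = 39745 + 2747.250 = 42492.25 kJ/kg


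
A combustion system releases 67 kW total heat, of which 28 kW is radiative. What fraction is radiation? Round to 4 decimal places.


f_rad = Q_rad / Q_total
f_rad = 28 / 67 = 0.4179


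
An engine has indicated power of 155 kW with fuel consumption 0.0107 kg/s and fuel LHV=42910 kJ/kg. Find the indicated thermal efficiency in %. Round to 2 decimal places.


eta_ith = (IP / (mf * LHV)) * 100
Denominator = 0.0107 * 42910 = 459.1370 kW
eta_ith = (155 / 459.1370) * 100 = 33.76%


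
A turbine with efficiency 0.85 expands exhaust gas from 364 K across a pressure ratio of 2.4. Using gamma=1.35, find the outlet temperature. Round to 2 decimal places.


T_out = T_in * (1 - eta * (1 - PR^(-(gamma-1)/gamma)))
Exponent = -(1.35-1)/1.35 = -0.25925926
PR^exp = 2.4^(-0.25925926) = 0.79694200
Factor = 1 - 0.85*(1 - 0.79694200) = 0.82740070
T_out = 364 * 0.82740070 = 301.17 K


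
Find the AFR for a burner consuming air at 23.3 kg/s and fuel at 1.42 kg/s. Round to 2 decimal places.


AFR = m_air / m_fuel
AFR = 23.3 / 1.42 = 16.41


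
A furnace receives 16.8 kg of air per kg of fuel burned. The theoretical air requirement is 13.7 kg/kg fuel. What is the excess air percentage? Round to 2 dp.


Excess air = actual - stoichiometric = 16.8 - 13.7 = 3.10 kg/kg fuel
Excess air % = (excess / stoich) * 100 = (3.10 / 13.7) * 100 = 22.63%


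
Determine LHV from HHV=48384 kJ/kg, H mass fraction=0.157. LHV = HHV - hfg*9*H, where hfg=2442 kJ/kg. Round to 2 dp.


LHV = HHV - hfg * 9 * H
Water correction = 2442 * 9 * 0.157 = 3450.546 kJ/kg
LHV = 48384 - 3450.546 = 44933.45 kJ/kg


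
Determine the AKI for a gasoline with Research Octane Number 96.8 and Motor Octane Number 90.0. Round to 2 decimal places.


AKI = (RON + MON) / 2
AKI = (96.8 + 90.0) / 2
AKI = 186.8 / 2 = 93.40


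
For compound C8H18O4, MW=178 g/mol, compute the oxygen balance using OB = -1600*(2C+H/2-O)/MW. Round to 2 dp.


OB = -1600 * (2C + H/2 - O) / MW
Inner = 2*8 + 18/2 - 4 = 21.00
OB = -1600 * 21.00 / 178 = -188.76%


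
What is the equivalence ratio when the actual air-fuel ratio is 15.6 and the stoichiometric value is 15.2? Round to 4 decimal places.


phi = AFR_stoich / AFR_actual
phi = 15.2 / 15.6 = 0.9744


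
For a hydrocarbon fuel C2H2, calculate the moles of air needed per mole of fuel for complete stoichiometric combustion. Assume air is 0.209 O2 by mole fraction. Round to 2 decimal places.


Balanced combustion: C2H2 + 2.5 O2 -> 2 CO2 + 1 H2O
O2 needed = C + H/4 = 2 + 2/4 = 2.50 moles
Air moles = O2 / 0.209 = 2.50 / 0.209 = 11.96 moles air


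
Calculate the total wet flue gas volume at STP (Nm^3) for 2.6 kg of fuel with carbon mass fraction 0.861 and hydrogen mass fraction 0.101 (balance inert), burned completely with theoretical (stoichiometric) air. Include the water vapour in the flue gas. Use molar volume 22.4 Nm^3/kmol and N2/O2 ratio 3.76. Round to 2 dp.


Per kg fuel: CO2 = (C/12 kmol)*22.4 = (0.861/12)*22.4 = 1.60720 Nm^3
Per kg fuel: H2O = (H/2 kmol)*22.4 = (0.101/2)*22.4 = 1.13120 Nm^3
O2 needed per kg fuel = C/12 + H/4 = 0.861/12 + 0.101/4 = 0.09700000 kmol
Per kg fuel: N2 = O2*3.76*22.4 = 0.09700000*3.76*22.4 = 8.16973 Nm^3
Total per kg = 1.60720 + 1.13120 + 8.16973 = 10.90813 Nm^3
Total = 10.90813 * 2.6 = 28.36 Nm^3


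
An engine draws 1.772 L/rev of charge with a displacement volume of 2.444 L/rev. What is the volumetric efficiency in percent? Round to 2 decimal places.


eta_v = (V_actual / V_disp) * 100
Ratio = 1.772 / 2.444 = 0.7250
eta_v = 0.7250 * 100 = 72.50%


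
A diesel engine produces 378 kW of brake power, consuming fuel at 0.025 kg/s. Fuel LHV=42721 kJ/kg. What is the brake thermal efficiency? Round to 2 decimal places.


eta_BTE = (BP / (mf * LHV)) * 100
Denominator = 0.025 * 42721 = 1068.0250 kW
eta_BTE = (378 / 1068.0250) * 100 = 35.39%


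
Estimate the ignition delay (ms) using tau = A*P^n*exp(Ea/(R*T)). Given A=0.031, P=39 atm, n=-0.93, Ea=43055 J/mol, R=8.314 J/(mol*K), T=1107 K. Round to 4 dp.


tau = A * P^n * exp(Ea/(R*T))
P^n = 39^(-0.93) = 0.03313675
Ea/(R*T) = 43055/(8.314*1107) = 4.678062
exp(Ea/(R*T)) = 107.561392
tau = 0.031 * 0.03313675 * 107.561392 = 0.1105 ms


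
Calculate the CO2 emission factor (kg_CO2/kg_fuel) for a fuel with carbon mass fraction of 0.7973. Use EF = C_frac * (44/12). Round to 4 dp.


EF = C_frac * (M_CO2 / M_C)
EF = 0.7973 * (44/12)
EF = 0.7973 * 3.666667 = 2.9234 kg_CO2/kg_fuel


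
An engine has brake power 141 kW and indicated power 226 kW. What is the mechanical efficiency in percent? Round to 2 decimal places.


eta_mech = (BP / IP) * 100
Ratio = 141 / 226 = 0.6239
eta_mech = 0.6239 * 100 = 62.39%


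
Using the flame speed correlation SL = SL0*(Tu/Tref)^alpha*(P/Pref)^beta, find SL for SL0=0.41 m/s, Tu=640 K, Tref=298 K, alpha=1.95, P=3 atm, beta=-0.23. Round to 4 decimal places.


SL = SL0 * (Tu/Tref)^alpha * (P/Pref)^beta
T ratio = 640/298 = 2.14765101
(T ratio)^alpha = 2.14765101^1.95 = 4.439451
(P/Pref)^beta = 3^(-0.23) = 0.776716
SL = 0.41 * 4.439451 * 0.776716 = 1.4138 m/s


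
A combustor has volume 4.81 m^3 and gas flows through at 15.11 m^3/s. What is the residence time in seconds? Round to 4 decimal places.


tau = V / Q_flow
tau = 4.81 / 15.11 = 0.3183 s


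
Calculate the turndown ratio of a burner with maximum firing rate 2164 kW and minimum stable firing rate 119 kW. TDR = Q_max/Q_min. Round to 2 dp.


TDR = Q_max / Q_min
TDR = 2164 / 119 = 18.18


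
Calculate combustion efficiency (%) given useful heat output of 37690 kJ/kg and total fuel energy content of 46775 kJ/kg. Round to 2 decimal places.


Efficiency = (Q_useful / Q_fuel) * 100
Efficiency = (37690 / 46775) * 100
Efficiency = 0.8058 * 100 = 80.58%


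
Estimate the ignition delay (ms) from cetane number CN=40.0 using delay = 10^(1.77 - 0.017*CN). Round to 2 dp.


delay = 10^(1.77 - 0.017*CN)
Exponent = 1.77 - 0.017*40.0 = 1.0900
delay = 10^1.0900 = 12.30 ms


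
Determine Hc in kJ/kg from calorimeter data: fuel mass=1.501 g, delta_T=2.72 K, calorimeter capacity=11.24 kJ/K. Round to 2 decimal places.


Hc = C_cal * delta_T / m_fuel
Q_released = 11.24 * 2.72 = 30.5728 kJ
m_fuel = 1.501 g = 1.501/1000 kg = 0.001501 kg
Hc = 30.5728 / 0.001501 = 20368.29 kJ/kg


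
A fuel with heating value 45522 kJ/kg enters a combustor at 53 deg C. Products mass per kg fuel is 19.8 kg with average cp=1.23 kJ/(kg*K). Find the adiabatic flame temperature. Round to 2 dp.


T_ad = T_in + Hc / (m_p * cp)
Denominator = 19.8 * 1.23 = 24.3540
Temperature rise = 45522 / 24.3540 = 1869.18 K
T_ad = 53 + 1869.18 = 1922.18 deg C


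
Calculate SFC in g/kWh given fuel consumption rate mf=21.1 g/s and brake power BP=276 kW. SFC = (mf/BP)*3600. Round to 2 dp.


SFC = (mf / BP) * 3600
Rate = 21.1 / 276 = 0.076449 g/(s*kW)
SFC = 0.076449 * 3600 = 275.22 g/kWh


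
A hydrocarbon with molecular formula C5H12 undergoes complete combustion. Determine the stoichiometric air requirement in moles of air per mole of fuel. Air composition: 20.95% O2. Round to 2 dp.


Balanced combustion: C5H12 + 8 O2 -> 5 CO2 + 6 H2O
O2 needed = C + H/4 = 5 + 12/4 = 8.00 moles
Air moles = O2 / 0.2095 = 8.00 / 0.2095 = 38.19 moles air


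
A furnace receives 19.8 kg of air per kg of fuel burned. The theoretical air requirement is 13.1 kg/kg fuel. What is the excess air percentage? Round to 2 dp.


Excess air = actual - stoichiometric = 19.8 - 13.1 = 6.70 kg/kg fuel
Excess air % = (excess / stoich) * 100 = (6.70 / 13.1) * 100 = 51.15%


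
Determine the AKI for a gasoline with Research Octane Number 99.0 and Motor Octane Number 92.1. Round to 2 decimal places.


AKI = (RON + MON) / 2
AKI = (99.0 + 92.1) / 2
AKI = 191.1 / 2 = 95.55


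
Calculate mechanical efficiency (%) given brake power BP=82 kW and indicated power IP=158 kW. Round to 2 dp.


eta_mech = (BP / IP) * 100
Ratio = 82 / 158 = 0.5190
eta_mech = 0.5190 * 100 = 51.90%


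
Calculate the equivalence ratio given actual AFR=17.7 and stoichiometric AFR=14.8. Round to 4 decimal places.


phi = AFR_stoich / AFR_actual
phi = 14.8 / 17.7 = 0.8362


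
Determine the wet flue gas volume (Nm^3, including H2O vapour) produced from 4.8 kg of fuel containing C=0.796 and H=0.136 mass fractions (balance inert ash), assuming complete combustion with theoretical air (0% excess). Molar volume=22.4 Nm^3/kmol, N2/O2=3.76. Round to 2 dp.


Per kg fuel: CO2 = (C/12 kmol)*22.4 = (0.796/12)*22.4 = 1.48587 Nm^3
Per kg fuel: H2O = (H/2 kmol)*22.4 = (0.136/2)*22.4 = 1.52320 Nm^3
O2 needed per kg fuel = C/12 + H/4 = 0.796/12 + 0.136/4 = 0.10033333 kmol
Per kg fuel: N2 = O2*3.76*22.4 = 0.10033333*3.76*22.4 = 8.45047 Nm^3
Total per kg = 1.48587 + 1.52320 + 8.45047 = 11.45954 Nm^3
Total = 11.45954 * 4.8 = 55.01 Nm^3


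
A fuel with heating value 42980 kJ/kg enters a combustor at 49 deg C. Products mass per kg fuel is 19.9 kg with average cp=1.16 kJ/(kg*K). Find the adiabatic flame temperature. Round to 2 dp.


T_ad = T_in + Hc / (m_p * cp)
Denominator = 19.9 * 1.16 = 23.0840
Temperature rise = 42980 / 23.0840 = 1861.90 K
T_ad = 49 + 1861.90 = 1910.90 deg C


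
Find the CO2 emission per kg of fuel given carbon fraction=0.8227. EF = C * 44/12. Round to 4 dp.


EF = C_frac * (M_CO2 / M_C)
EF = 0.8227 * (44/12)
EF = 0.8227 * 3.666667 = 3.0166 kg_CO2/kg_fuel


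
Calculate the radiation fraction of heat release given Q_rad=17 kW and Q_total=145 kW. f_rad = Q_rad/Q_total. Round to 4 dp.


f_rad = Q_rad / Q_total
f_rad = 17 / 145 = 0.1172


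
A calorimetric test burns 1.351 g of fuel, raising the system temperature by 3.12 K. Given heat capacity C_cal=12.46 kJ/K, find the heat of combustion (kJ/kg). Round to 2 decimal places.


Hc = C_cal * delta_T / m_fuel
Q_released = 12.46 * 3.12 = 38.8752 kJ
m_fuel = 1.351 g = 1.351/1000 kg = 0.001351 kg
Hc = 38.8752 / 0.001351 = 28775.13 kJ/kg


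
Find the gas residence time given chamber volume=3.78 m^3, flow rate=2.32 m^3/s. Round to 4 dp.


tau = V / Q_flow
tau = 3.78 / 2.32 = 1.6293 s


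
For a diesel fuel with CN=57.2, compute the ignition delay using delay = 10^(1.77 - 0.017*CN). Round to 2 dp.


delay = 10^(1.77 - 0.017*CN)
Exponent = 1.77 - 0.017*57.2 = 0.7976
delay = 10^0.7976 = 6.27 ms


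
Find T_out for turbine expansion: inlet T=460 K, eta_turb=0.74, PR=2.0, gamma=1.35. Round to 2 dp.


T_out = T_in * (1 - eta * (1 - PR^(-(gamma-1)/gamma)))
Exponent = -(1.35-1)/1.35 = -0.25925926
PR^exp = 2.0^(-0.25925926) = 0.83551680
Factor = 1 - 0.74*(1 - 0.83551680) = 0.87828243
T_out = 460 * 0.87828243 = 404.01 K


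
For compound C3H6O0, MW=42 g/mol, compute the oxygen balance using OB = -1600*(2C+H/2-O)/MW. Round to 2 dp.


OB = -1600 * (2C + H/2 - O) / MW
Inner = 2*3 + 6/2 - 0 = 9.00
OB = -1600 * 9.00 / 42 = -342.86%


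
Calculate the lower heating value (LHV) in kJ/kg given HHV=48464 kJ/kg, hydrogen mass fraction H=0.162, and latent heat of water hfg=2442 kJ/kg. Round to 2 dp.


LHV = HHV - hfg * 9 * H
Water correction = 2442 * 9 * 0.162 = 3560.436 kJ/kg
LHV = 48464 - 3560.436 = 44903.56 kJ/kg


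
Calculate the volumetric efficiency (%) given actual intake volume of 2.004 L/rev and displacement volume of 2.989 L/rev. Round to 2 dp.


eta_v = (V_actual / V_disp) * 100
Ratio = 2.004 / 2.989 = 0.6705
eta_v = 0.6705 * 100 = 67.05%


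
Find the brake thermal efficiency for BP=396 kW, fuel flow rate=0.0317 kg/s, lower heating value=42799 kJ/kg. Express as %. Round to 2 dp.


eta_BTE = (BP / (mf * LHV)) * 100
Denominator = 0.0317 * 42799 = 1356.7283 kW
eta_BTE = (396 / 1356.7283) * 100 = 29.19%


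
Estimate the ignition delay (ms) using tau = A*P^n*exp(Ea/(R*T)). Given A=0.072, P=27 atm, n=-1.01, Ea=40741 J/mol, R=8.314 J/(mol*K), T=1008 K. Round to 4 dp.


tau = A * P^n * exp(Ea/(R*T))
P^n = 27^(-1.01) = 0.03583625
Ea/(R*T) = 40741/(8.314*1008) = 4.861397
exp(Ea/(R*T)) = 129.204638
tau = 0.072 * 0.03583625 * 129.204638 = 0.3334 ms


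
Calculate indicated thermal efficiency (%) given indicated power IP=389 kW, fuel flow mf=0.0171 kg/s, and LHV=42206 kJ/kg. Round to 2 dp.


eta_ith = (IP / (mf * LHV)) * 100
Denominator = 0.0171 * 42206 = 721.7226 kW
eta_ith = (389 / 721.7226) * 100 = 53.90%


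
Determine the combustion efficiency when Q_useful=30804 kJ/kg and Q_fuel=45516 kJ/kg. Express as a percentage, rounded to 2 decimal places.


Efficiency = (Q_useful / Q_fuel) * 100
Efficiency = (30804 / 45516) * 100
Efficiency = 0.6768 * 100 = 67.68%


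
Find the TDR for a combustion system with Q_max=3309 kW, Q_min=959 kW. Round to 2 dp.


TDR = Q_max / Q_min
TDR = 3309 / 959 = 3.45


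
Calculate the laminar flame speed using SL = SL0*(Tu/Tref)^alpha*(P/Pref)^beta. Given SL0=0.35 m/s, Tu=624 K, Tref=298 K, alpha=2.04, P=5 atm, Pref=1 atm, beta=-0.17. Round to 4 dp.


SL = SL0 * (Tu/Tref)^alpha * (P/Pref)^beta
T ratio = 624/298 = 2.09395973
(T ratio)^alpha = 2.09395973^2.04 = 4.516223
(P/Pref)^beta = 5^(-0.17) = 0.760633
SL = 0.35 * 4.516223 * 0.760633 = 1.2023 m/s


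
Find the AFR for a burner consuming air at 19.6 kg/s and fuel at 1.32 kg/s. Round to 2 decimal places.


AFR = m_air / m_fuel
AFR = 19.6 / 1.32 = 14.85


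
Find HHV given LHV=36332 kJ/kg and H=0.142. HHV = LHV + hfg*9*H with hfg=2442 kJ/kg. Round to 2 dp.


HHV = LHV + hfg * 9 * H
Water addition = 2442 * 9 * 0.142 = 3120.876 kJ/kg
HHV = 36332 + 3120.876 = 39452.88 kJ/kg


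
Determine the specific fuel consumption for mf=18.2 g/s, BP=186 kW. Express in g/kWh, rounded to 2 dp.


SFC = (mf / BP) * 3600
Rate = 18.2 / 186 = 0.097849 g/(s*kW)
SFC = 0.097849 * 3600 = 352.26 g/kWh


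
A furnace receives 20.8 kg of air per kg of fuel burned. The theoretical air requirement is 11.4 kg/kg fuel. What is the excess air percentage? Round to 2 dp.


Excess air = actual - stoichiometric = 20.8 - 11.4 = 9.40 kg/kg fuel
Excess air % = (excess / stoich) * 100 = (9.40 / 11.4) * 100 = 82.46%


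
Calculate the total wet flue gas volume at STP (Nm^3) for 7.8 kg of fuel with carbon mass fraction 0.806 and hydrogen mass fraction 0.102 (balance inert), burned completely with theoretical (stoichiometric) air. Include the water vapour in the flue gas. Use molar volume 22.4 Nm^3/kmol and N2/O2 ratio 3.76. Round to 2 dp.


Per kg fuel: CO2 = (C/12 kmol)*22.4 = (0.806/12)*22.4 = 1.50453 Nm^3
Per kg fuel: H2O = (H/2 kmol)*22.4 = (0.102/2)*22.4 = 1.14240 Nm^3
O2 needed per kg fuel = C/12 + H/4 = 0.806/12 + 0.102/4 = 0.09266667 kmol
Per kg fuel: N2 = O2*3.76*22.4 = 0.09266667*3.76*22.4 = 7.80476 Nm^3
Total per kg = 1.50453 + 1.14240 + 7.80476 = 10.45169 Nm^3
Total = 10.45169 * 7.8 = 81.52 Nm^3


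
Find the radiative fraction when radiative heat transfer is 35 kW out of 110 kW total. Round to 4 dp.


f_rad = Q_rad / Q_total
f_rad = 35 / 110 = 0.3182


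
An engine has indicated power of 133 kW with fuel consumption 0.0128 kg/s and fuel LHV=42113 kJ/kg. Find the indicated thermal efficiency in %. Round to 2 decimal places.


eta_ith = (IP / (mf * LHV)) * 100
Denominator = 0.0128 * 42113 = 539.0464 kW
eta_ith = (133 / 539.0464) * 100 = 24.67%


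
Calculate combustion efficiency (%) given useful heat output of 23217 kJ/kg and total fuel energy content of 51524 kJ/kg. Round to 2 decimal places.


Efficiency = (Q_useful / Q_fuel) * 100
Efficiency = (23217 / 51524) * 100
Efficiency = 0.4506 * 100 = 45.06%


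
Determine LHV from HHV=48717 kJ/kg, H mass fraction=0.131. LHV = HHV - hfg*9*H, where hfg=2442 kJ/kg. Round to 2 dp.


LHV = HHV - hfg * 9 * H
Water correction = 2442 * 9 * 0.131 = 2879.118 kJ/kg
LHV = 48717 - 2879.118 = 45837.88 kJ/kg


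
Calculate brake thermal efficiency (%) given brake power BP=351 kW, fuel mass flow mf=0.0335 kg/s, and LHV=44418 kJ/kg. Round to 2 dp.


eta_BTE = (BP / (mf * LHV)) * 100
Denominator = 0.0335 * 44418 = 1488.0030 kW
eta_BTE = (351 / 1488.0030) * 100 = 23.59%


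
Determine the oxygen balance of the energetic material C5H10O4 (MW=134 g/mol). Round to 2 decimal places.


OB = -1600 * (2C + H/2 - O) / MW
Inner = 2*5 + 10/2 - 4 = 11.00
OB = -1600 * 11.00 / 134 = -131.34%


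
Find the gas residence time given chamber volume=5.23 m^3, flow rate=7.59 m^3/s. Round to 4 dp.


tau = V / Q_flow
tau = 5.23 / 7.59 = 0.6891 s


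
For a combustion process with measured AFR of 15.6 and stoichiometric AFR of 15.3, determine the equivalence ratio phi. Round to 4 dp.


phi = AFR_stoich / AFR_actual
phi = 15.3 / 15.6 = 0.9808


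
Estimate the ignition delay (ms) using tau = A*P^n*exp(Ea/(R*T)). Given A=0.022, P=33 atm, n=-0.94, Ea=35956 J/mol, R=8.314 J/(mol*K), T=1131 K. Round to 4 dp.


tau = A * P^n * exp(Ea/(R*T))
P^n = 33^(-0.94) = 0.03737635
Ea/(R*T) = 35956/(8.314*1131) = 3.823832
exp(Ea/(R*T)) = 45.779276
tau = 0.022 * 0.03737635 * 45.779276 = 0.0376 ms


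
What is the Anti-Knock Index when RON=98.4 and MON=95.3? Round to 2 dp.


AKI = (RON + MON) / 2
AKI = (98.4 + 95.3) / 2
AKI = 193.7 / 2 = 96.85


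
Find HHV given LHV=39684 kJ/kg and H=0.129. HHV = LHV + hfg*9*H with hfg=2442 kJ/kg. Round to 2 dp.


HHV = LHV + hfg * 9 * H
Water addition = 2442 * 9 * 0.129 = 2835.162 kJ/kg
HHV = 39684 + 2835.162 = 42519.16 kJ/kg


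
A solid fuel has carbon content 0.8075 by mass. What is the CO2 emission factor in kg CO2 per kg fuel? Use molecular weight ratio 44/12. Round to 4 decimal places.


EF = C_frac * (M_CO2 / M_C)
EF = 0.8075 * (44/12)
EF = 0.8075 * 3.666667 = 2.9608 kg_CO2/kg_fuel


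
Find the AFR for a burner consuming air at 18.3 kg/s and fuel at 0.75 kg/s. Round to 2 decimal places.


AFR = m_air / m_fuel
AFR = 18.3 / 0.75 = 24.40


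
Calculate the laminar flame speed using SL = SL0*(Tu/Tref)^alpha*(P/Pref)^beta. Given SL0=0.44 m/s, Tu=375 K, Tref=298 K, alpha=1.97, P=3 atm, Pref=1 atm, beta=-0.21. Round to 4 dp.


SL = SL0 * (Tu/Tref)^alpha * (P/Pref)^beta
T ratio = 375/298 = 1.25838926
(T ratio)^alpha = 1.25838926^1.97 = 1.572663
(P/Pref)^beta = 3^(-0.21) = 0.793971
SL = 0.44 * 1.572663 * 0.793971 = 0.5494 m/s


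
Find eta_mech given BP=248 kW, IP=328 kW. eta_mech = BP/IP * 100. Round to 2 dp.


eta_mech = (BP / IP) * 100
Ratio = 248 / 328 = 0.7561
eta_mech = 0.7561 * 100 = 75.61%


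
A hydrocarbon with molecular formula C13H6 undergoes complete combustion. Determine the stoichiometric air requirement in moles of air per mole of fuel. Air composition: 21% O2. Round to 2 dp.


Balanced combustion: C13H6 + 14.5 O2 -> 13 CO2 + 3 H2O
O2 needed = C + H/4 = 13 + 6/4 = 14.50 moles
Air moles = O2 / 0.21 = 14.50 / 0.21 = 69.05 moles air


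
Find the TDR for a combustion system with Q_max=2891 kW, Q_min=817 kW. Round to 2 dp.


TDR = Q_max / Q_min
TDR = 2891 / 817 = 3.54


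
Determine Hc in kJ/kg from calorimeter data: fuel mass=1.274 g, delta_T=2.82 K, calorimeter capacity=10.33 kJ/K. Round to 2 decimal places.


Hc = C_cal * delta_T / m_fuel
Q_released = 10.33 * 2.82 = 29.1306 kJ
m_fuel = 1.274 g = 1.274/1000 kg = 0.001274 kg
Hc = 29.1306 / 0.001274 = 22865.46 kJ/kg


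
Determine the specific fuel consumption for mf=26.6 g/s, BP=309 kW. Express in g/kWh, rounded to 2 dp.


SFC = (mf / BP) * 3600
Rate = 26.6 / 309 = 0.086084 g/(s*kW)
SFC = 0.086084 * 3600 = 309.90 g/kWh


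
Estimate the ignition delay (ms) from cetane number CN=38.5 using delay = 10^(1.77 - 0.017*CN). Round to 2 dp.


delay = 10^(1.77 - 0.017*CN)
Exponent = 1.77 - 0.017*38.5 = 1.1155
delay = 10^1.1155 = 13.05 ms


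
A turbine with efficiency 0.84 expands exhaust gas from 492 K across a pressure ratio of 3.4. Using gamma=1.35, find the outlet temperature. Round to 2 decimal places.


T_out = T_in * (1 - eta * (1 - PR^(-(gamma-1)/gamma)))
Exponent = -(1.35-1)/1.35 = -0.25925926
PR^exp = 3.4^(-0.25925926) = 0.72813041
Factor = 1 - 0.84*(1 - 0.72813041) = 0.77162954
T_out = 492 * 0.77162954 = 379.64 K


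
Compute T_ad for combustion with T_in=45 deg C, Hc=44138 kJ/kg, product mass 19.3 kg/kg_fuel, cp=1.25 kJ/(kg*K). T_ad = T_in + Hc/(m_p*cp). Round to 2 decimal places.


T_ad = T_in + Hc / (m_p * cp)
Denominator = 19.3 * 1.25 = 24.1250
Temperature rise = 44138 / 24.1250 = 1829.55 K
T_ad = 45 + 1829.55 = 1874.55 deg C


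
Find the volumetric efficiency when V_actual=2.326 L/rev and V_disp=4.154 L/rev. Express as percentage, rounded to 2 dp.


eta_v = (V_actual / V_disp) * 100
Ratio = 2.326 / 4.154 = 0.5599
eta_v = 0.5599 * 100 = 55.99%


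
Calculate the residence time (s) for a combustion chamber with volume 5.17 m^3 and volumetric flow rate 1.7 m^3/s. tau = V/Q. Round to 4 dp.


tau = V / Q_flow
tau = 5.17 / 1.7 = 3.0412 s


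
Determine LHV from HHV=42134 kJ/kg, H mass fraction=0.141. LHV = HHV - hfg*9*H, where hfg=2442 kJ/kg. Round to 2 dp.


LHV = HHV - hfg * 9 * H
Water correction = 2442 * 9 * 0.141 = 3098.898 kJ/kg
LHV = 42134 - 3098.898 = 39035.10 kJ/kg


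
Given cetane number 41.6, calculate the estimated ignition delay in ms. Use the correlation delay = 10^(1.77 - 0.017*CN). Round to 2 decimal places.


delay = 10^(1.77 - 0.017*CN)
Exponent = 1.77 - 0.017*41.6 = 1.0628
delay = 10^1.0628 = 11.56 ms


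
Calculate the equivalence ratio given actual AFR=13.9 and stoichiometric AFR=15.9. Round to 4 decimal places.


phi = AFR_stoich / AFR_actual
phi = 15.9 / 13.9 = 1.1439


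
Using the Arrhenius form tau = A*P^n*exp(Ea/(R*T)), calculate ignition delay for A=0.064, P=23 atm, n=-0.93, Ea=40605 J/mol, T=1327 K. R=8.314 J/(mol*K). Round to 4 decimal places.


tau = A * P^n * exp(Ea/(R*T))
P^n = 23^(-0.93) = 0.05414933
Ea/(R*T) = 40605/(8.314*1327) = 3.680430
exp(Ea/(R*T)) = 39.663449
tau = 0.064 * 0.05414933 * 39.663449 = 0.1375 ms


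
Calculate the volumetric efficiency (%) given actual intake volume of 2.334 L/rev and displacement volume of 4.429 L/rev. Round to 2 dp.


eta_v = (V_actual / V_disp) * 100
Ratio = 2.334 / 4.429 = 0.5270
eta_v = 0.5270 * 100 = 52.70%


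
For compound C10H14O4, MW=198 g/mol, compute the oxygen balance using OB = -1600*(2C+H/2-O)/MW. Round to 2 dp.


OB = -1600 * (2C + H/2 - O) / MW
Inner = 2*10 + 14/2 - 4 = 23.00
OB = -1600 * 23.00 / 198 = -185.86%


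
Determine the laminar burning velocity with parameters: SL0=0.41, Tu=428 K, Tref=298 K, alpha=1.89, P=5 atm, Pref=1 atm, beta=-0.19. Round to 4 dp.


SL = SL0 * (Tu/Tref)^alpha * (P/Pref)^beta
T ratio = 428/298 = 1.43624161
(T ratio)^alpha = 1.43624161^1.89 = 1.982257
(P/Pref)^beta = 5^(-0.19) = 0.736539
SL = 0.41 * 1.982257 * 0.736539 = 0.5986 m/s


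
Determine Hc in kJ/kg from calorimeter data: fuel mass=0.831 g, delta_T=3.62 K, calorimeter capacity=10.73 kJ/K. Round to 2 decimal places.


Hc = C_cal * delta_T / m_fuel
Q_released = 10.73 * 3.62 = 38.8426 kJ
m_fuel = 0.831 g = 0.831/1000 kg = 0.000831 kg
Hc = 38.8426 / 0.000831 = 46742.00 kJ/kg


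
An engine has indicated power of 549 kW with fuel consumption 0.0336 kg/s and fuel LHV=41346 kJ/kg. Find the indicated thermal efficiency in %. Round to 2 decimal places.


eta_ith = (IP / (mf * LHV)) * 100
Denominator = 0.0336 * 41346 = 1389.2256 kW
eta_ith = (549 / 1389.2256) * 100 = 39.52%


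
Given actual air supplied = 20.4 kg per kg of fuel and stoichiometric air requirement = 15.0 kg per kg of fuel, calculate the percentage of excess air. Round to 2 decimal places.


Excess air = actual - stoichiometric = 20.4 - 15.0 = 5.40 kg/kg fuel
Excess air % = (excess / stoich) * 100 = (5.40 / 15.0) * 100 = 36.00%


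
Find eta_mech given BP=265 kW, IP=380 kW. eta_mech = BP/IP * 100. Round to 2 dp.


eta_mech = (BP / IP) * 100
Ratio = 265 / 380 = 0.6974
eta_mech = 0.6974 * 100 = 69.74%


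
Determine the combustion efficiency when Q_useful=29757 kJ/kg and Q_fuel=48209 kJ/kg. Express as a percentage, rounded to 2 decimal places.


Efficiency = (Q_useful / Q_fuel) * 100
Efficiency = (29757 / 48209) * 100
Efficiency = 0.6172 * 100 = 61.72%


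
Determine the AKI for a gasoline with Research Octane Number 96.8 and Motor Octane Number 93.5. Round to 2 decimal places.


AKI = (RON + MON) / 2
AKI = (96.8 + 93.5) / 2
AKI = 190.3 / 2 = 95.15


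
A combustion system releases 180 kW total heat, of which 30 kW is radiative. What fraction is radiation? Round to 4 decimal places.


f_rad = Q_rad / Q_total
f_rad = 30 / 180 = 0.1667


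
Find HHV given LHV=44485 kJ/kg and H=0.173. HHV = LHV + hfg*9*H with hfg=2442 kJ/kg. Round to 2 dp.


HHV = LHV + hfg * 9 * H
Water addition = 2442 * 9 * 0.173 = 3802.194 kJ/kg
HHV = 44485 + 3802.194 = 48287.19 kJ/kg


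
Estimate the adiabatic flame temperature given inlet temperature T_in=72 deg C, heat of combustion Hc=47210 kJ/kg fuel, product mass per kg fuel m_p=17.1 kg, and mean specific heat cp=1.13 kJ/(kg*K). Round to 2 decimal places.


T_ad = T_in + Hc / (m_p * cp)
Denominator = 17.1 * 1.13 = 19.3230
Temperature rise = 47210 / 19.3230 = 2443.20 K
T_ad = 72 + 2443.20 = 2515.20 deg C


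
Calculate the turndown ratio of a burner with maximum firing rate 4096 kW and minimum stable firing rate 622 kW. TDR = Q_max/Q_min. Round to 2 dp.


TDR = Q_max / Q_min
TDR = 4096 / 622 = 6.59


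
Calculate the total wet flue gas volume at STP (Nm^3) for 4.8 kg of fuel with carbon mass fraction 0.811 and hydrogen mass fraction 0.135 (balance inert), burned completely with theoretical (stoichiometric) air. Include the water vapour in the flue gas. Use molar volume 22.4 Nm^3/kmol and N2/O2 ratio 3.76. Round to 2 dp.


Per kg fuel: CO2 = (C/12 kmol)*22.4 = (0.811/12)*22.4 = 1.51387 Nm^3
Per kg fuel: H2O = (H/2 kmol)*22.4 = (0.135/2)*22.4 = 1.51200 Nm^3
O2 needed per kg fuel = C/12 + H/4 = 0.811/12 + 0.135/4 = 0.10133333 kmol
Per kg fuel: N2 = O2*3.76*22.4 = 0.10133333*3.76*22.4 = 8.53470 Nm^3
Total per kg = 1.51387 + 1.51200 + 8.53470 = 11.56057 Nm^3
Total = 11.56057 * 4.8 = 55.49 Nm^3
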